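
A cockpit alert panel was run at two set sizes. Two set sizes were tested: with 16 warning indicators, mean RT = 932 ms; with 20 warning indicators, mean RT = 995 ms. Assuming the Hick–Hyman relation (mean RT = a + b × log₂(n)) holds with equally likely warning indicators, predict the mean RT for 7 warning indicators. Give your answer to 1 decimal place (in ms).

With log₂ n on the abscissa the relation is linear; from the two conditions:
  b = (995 − 932) / (log₂ 20 − log₂ 16) = 63 / (4.3219 − 4) = 195.696 ms/bit
  a = 932 − 195.696 × 4 = 149.217 ms
Then RT(7) = 149.217 + 195.696 × log₂ 7 = 149.217 + 195.696 × 2.8074 ≈ 698.604 ms.

698.6 ms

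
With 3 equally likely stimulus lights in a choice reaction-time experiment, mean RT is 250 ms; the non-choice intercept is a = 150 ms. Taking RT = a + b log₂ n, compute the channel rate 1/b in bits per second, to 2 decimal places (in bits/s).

15.85 bits/s

b = (250 − 150)/log₂ 3 = 100/1.5850 = 63.093 ms per bit = 0.06309 s/bit; the reciprocal is 15.850 bits/s.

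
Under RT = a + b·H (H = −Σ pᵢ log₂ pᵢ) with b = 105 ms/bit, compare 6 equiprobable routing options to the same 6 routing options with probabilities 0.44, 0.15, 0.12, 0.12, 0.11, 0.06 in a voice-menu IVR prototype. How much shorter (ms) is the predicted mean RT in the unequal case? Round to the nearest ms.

34 ms

The RT saving is b·ΔH. Equiprobable H₀ = log₂(6) = 2.5850 bits; with the given probabilities H = 2.2596 bits.
b·(H₀ − H) = 105 × (2.5850 − 2.2596) = 34.16 ms.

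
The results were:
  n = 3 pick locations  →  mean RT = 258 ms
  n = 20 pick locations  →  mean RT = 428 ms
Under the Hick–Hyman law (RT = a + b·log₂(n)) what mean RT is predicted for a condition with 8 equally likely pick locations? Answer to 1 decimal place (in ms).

Fit slope and intercept:
  b = (428 − 258) / (log₂ 20 − log₂ 3) = 170 / (4.3219 − 1.5850) = 62.113 ms/bit
  a = 258 − 62.113 × 1.5850 = 159.554 ms
Then RT(8) = 159.554 + 62.113 × log₂ 8 = 159.554 + 62.113 × 3 ≈ 345.892 ms.

345.9 ms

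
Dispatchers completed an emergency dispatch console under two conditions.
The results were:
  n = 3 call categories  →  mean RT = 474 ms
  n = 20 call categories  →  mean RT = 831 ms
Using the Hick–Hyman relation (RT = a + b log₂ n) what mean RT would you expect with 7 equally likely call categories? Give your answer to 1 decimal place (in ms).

633.4 ms

Fit slope and intercept:
  b = (831 − 474) / (log₂ 20 − log₂ 3) = 357 / (4.3219 − 1.5850) = 130.436 ms/bit
  a = 474 − 130.436 × 1.5850 = 267.263 ms
Then RT(7) = 267.263 + 130.436 × log₂ 7 = 267.263 + 130.436 × 2.8074 ≈ 633.444 ms.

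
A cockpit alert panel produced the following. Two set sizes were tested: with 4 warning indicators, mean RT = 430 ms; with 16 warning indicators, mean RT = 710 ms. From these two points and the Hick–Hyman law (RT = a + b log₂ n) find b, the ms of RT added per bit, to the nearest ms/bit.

140 ms/bit

Slope: b = (710 − 430) / (log₂ 16 − log₂ 4) = 280/2.0000 = 140 ms/bit.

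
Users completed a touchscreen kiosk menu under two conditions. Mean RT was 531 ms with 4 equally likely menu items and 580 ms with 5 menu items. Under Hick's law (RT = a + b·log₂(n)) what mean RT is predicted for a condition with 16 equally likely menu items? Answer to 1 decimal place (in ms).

Fit slope and intercept:
  b = (580 − 531) / (log₂ 5 − log₂ 4) = 49 / (2.3219 − 2) = 152.208 ms/bit
  a = 531 − 152.208 × 2 = 226.584 ms
Then RT(16) = 226.584 + 152.208 × log₂ 16 = 226.584 + 152.208 × 4 ≈ 835.416 ms.

835.4 ms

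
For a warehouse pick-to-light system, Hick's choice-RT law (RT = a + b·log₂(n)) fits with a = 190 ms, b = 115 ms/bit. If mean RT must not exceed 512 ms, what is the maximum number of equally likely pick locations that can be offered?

6

115·log₂ n ≤ 512 − 190 = 322, giving log₂ n ≤ 2.8000 and n ≤ 6.964. The largest whole number is 6.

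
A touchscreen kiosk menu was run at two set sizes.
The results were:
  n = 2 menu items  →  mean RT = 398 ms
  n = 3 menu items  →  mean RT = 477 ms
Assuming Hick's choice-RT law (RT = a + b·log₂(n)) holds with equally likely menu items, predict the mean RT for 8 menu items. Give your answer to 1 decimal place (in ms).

Solve the two-equation system in a and b:
  b = (477 − 398) / (log₂ 3 − log₂ 2) = 79 / (1.5850 − 1) = 135.051 ms/bit
  a = 398 − 135.051 × 1 = 262.949 ms
Then RT(8) = 262.949 + 135.051 × log₂ 8 = 262.949 + 135.051 × 3 ≈ 668.103 ms.

668.1 ms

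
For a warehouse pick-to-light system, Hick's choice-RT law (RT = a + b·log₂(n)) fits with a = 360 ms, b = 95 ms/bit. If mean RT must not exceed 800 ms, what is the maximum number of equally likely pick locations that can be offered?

24

Information budget: (800 − 360)/95 = 4.6316 bits, so n ≤ 2^4.6316 = 24.788 → at most 24.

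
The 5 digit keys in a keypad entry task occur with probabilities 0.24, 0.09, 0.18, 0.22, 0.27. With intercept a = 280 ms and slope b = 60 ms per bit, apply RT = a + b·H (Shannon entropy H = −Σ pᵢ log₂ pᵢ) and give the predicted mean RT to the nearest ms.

415 ms

H = 0.24·log₂(1/0.24) + 0.09·log₂(1/0.09) + 0.18·log₂(1/0.18) + 0.22·log₂(1/0.22) + 0.27·log₂(1/0.27) = 2.2427 bits.
RT = 280 + 60 × 2.2427 = 414.56 ms.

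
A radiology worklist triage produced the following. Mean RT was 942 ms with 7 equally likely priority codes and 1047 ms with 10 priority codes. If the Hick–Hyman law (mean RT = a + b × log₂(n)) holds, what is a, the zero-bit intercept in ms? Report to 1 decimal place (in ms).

369.2 ms

b = (RT₂ − RT₁)/(log₂ n₂ − log₂ n₁) = (1047 − 942)/(3.3219 − 2.8074) = 204.053 ms/bit.
a = RT₁ − b·log₂ n₁ = 942 − 204.053 × 2.8074 = 369.152 ms.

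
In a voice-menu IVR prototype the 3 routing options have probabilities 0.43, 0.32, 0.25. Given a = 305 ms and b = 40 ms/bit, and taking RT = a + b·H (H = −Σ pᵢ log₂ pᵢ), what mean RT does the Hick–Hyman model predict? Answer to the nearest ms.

367 ms

H = 0.43·log₂(1/0.43) + 0.32·log₂(1/0.32) + 0.25·log₂(1/0.25) = 1.5496 bits.
RT = 305 + 40 × 1.5496 = 366.98 ms.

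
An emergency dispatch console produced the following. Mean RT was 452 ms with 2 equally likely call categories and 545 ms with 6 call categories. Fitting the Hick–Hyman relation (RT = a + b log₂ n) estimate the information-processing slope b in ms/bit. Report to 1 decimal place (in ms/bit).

58.7 ms/bit

The slope on a log₂ axis is (545 − 452) / (2.5850 − 1) = 58.676 ms/bit.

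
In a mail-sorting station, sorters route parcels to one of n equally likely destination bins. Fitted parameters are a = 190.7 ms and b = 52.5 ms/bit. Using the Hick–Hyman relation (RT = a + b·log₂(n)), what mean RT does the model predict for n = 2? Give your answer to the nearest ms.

log₂(2) = 1 bits, so RT = 190.7 + 52.5 × 1 ≈ 243.200 ms.

243 ms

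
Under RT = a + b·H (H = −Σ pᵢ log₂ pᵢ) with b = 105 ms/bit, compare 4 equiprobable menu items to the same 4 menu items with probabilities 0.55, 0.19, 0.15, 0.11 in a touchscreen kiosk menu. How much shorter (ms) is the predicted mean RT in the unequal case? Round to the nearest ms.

Equiprobable entropy H₀ = log₂ 4 = 2.0000 bits.
Skewed entropy H = −Σ pᵢ log₂ pᵢ = 1.6904 bits.
ΔRT = b·(H₀ − H) = 105 × 0.3096 = 32.50 ms.

33 ms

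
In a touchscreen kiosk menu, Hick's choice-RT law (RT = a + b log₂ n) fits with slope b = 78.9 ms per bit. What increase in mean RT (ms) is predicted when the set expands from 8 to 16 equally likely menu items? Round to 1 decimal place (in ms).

Only the slope matters, since a is common to both: ΔRT = b·log₂(n₂/n₁).
log₂(16) − log₂(8) = log₂(16/8) = log₂(2) = 1.
ΔRT = 78.9 × 1.0000 = 78.900 ms.

78.9 ms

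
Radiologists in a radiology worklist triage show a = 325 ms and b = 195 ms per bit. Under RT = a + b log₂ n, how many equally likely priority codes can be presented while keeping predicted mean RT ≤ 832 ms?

6

Information budget: (832 − 325)/195 = 2.6000 bits, so n ≤ 2^2.6000 = 6.063 → at most 6.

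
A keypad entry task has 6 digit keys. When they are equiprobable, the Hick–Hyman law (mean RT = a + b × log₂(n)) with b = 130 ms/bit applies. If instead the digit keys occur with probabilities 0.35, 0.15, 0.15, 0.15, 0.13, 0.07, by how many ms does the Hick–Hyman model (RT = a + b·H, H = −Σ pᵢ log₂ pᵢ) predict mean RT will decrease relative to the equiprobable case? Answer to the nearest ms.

22 ms

Equiprobable entropy H₀ = log₂ 6 = 2.5850 bits.
Skewed entropy H = −Σ pᵢ log₂ pᵢ = 2.4129 bits.
ΔRT = b·(H₀ − H) = 130 × 0.1720 = 22.36 ms.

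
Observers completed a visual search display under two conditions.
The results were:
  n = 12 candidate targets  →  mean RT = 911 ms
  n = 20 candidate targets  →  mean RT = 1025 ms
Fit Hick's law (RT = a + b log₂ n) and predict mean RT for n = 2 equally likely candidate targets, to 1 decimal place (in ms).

RT is linear in log₂ n, so two points fix the line:
  b = (1025 − 911) / (log₂ 20 − log₂ 12) = 114 / (4.3219 − 3.5850) = 154.688 ms/bit
  a = 911 − 154.688 × 3.5850 = 356.448 ms
Then RT(2) = 356.448 + 154.688 × log₂ 2 = 356.448 + 154.688 × 1 ≈ 511.136 ms.

511.1 ms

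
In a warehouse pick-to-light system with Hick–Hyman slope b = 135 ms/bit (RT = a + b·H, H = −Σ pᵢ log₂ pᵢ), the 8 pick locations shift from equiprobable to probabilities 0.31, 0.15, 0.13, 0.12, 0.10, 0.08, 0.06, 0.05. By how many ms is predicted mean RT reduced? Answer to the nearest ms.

The RT saving is b·ΔH. Equiprobable H₀ = log₂(8) = 3.0000 bits; with the given probabilities H = 2.7674 bits.
b·(H₀ − H) = 135 × (3.0000 − 2.7674) = 31.40 ms.

31 ms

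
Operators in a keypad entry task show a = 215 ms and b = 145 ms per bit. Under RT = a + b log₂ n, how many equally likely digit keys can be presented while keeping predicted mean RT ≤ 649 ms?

7

145·log₂ n ≤ 649 − 215 = 434, giving log₂ n ≤ 2.9931 and n ≤ 7.962. The largest whole number is 7.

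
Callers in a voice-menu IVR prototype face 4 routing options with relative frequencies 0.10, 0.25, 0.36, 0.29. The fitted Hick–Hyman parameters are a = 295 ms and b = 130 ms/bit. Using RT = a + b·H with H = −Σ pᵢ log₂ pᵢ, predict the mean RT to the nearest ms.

Entropy contributions −pᵢ log₂ pᵢ: 0.3322, 0.5000, 0.5306, 0.5179; sum H = 1.8807 bits.
RT = a + bH = 295 + 130·1.8807 = 539.49 ms.

539 ms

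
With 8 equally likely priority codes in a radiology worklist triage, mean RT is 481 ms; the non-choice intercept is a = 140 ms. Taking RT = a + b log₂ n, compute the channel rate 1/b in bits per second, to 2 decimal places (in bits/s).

8.80 bits/s

Choice component = 481 − 140 = 341 ms over log₂(8) = 3 bits.
b = 341 / 3 = 113.667 ms/bit, so 1/b = 8.798 bits/s.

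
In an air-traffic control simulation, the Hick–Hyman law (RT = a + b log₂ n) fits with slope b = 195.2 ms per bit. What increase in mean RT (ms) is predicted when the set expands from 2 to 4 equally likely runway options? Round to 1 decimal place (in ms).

Only the slope matters, since a is common to both: ΔRT = b·log₂(n₂/n₁).
log₂(4) − log₂(2) = log₂(4/2) = log₂(2) = 1.
ΔRT = 195.2 × 1.0000 = 195.200 ms.

195.2 ms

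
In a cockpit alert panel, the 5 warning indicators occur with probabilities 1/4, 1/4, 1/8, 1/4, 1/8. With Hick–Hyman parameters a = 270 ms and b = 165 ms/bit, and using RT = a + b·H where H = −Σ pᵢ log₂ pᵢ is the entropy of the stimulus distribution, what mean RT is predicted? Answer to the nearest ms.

641 ms

H = −Σ pᵢ log₂ pᵢ = 0.25·2 + 0.25·2 + 0.125·3 + 0.25·2 + 0.125·3 = 2.250 bits.
RT = 270 + 165 × 2.250 = 641.25 ms.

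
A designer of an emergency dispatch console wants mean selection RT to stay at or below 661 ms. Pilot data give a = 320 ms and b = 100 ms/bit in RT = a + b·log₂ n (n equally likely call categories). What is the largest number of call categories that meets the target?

Set 320 + 100·log₂ n ≤ 661 → log₂ n ≤ (661 − 320)/100 = 3.4100.
So n ≤ 2^3.4100 = 10.629; the largest integer n is 10.

10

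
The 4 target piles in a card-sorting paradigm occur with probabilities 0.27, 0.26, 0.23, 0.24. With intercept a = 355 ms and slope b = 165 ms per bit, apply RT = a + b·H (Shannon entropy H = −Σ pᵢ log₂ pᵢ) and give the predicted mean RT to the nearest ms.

685 ms

H = 0.27·log₂(1/0.27) + 0.26·log₂(1/0.26) + 0.23·log₂(1/0.23) + 0.24·log₂(1/0.24) = 1.9971 bits.
RT = 355 + 165 × 1.9971 = 684.52 ms.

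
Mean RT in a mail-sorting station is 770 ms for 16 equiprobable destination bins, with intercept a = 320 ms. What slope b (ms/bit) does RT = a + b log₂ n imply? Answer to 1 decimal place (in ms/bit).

b = (770 − 320) / log₂(16) = 450 / 4 = 112.500 ms/bit.

112.5 ms/bit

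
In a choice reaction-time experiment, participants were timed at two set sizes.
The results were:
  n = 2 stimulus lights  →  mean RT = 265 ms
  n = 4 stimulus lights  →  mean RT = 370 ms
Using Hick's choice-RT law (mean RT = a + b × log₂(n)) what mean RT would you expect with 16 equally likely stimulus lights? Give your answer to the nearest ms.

580 ms

With log₂ n on the abscissa the relation is linear; from the two conditions:
  b = (370 − 265) / (log₂ 4 − log₂ 2) = 105 / (2 − 1) = 105 ms/bit
  a = 265 − 105 × 1 = 160 ms
Then RT(16) = 160 + 105 × log₂ 16 = 160 + 105 × 4 ≈ 580.000 ms.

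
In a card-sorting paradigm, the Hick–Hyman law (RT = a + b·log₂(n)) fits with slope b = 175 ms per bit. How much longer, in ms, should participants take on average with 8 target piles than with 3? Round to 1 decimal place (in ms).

247.6 ms

ΔRT = (a + b log₂ n₂) − (a + b log₂ n₁) = b·(log₂ n₂ − log₂ n₁).
log₂(8) − log₂(3) = 3 − 1.5850 = 1.4150.
ΔRT = 175 × 1.4150 = 247.632 ms.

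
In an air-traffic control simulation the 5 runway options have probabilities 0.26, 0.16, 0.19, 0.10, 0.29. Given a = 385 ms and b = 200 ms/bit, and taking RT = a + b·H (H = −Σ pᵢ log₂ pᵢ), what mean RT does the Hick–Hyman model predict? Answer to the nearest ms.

832 ms

Entropy contributions −pᵢ log₂ pᵢ: 0.5053, 0.4230, 0.4552, 0.3322, 0.5179; sum H = 2.2336 bits.
RT = a + bH = 385 + 200·2.2336 = 831.73 ms.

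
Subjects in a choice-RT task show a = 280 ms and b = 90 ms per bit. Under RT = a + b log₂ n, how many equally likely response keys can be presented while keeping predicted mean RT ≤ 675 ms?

20

Set 280 + 90·log₂ n ≤ 675 → log₂ n ≤ (675 − 280)/90 = 4.3889.
So n ≤ 2^4.3889 = 20.950; the largest integer n is 20.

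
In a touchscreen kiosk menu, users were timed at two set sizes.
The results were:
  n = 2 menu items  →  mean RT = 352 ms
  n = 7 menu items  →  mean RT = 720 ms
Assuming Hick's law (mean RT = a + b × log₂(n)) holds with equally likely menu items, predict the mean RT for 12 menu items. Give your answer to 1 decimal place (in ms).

With log₂ n on the abscissa the relation is linear; from the two conditions:
  b = (720 − 352) / (log₂ 7 − log₂ 2) = 368 / (2.8074 − 1) = 203.612 ms/bit
  a = 352 − 203.612 × 1 = 148.388 ms
Then RT(12) = 148.388 + 203.612 × log₂ 12 = 148.388 + 203.612 × 3.5850 ≈ 878.331 ms.

878.3 ms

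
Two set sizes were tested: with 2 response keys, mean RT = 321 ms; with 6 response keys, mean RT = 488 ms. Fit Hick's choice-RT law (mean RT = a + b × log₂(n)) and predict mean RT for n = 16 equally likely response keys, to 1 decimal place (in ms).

637.1 ms

With log₂ n on the abscissa the relation is linear; from the two conditions:
  b = (488 − 321) / (log₂ 6 − log₂ 2) = 167 / (2.5850 − 1) = 105.365 ms/bit
  a = 321 − 105.365 × 1 = 215.635 ms
Then RT(16) = 215.635 + 105.365 × log₂ 16 = 215.635 + 105.365 × 4 ≈ 637.096 ms.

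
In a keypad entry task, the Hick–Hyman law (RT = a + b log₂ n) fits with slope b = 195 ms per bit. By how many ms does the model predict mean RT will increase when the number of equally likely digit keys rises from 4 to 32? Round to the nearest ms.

The intercept a cancels: ΔRT = b·(log₂ n₂ − log₂ n₁) = b·log₂(n₂/n₁).
log₂(32) − log₂(4) = log₂(32/4) = log₂(8) = 3.
ΔRT = 195 × 3.0000 = 585.000 ms.

585 ms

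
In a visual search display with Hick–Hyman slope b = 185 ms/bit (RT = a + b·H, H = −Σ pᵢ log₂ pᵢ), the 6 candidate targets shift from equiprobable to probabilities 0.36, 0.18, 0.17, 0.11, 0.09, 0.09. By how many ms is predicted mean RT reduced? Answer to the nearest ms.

37 ms

The RT saving is b·ΔH. Equiprobable H₀ = log₂(6) = 2.5850 bits; with the given probabilities H = 2.3861 bits.
b·(H₀ − H) = 185 × (2.5850 − 2.3861) = 36.79 ms.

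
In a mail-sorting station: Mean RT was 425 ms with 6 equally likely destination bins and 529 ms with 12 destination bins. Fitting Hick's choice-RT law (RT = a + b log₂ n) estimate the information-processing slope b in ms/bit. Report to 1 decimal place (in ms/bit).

b = (RT₂ − RT₁)/(log₂ n₂ − log₂ n₁) = (529 − 425)/(3.5850 − 2.5850) = 104.000 ms/bit.

104.0 ms/bit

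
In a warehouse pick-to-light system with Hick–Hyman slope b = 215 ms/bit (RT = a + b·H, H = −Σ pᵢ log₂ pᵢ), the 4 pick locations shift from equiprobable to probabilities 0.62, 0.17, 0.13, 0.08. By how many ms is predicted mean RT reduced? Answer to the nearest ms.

The RT saving is b·ΔH. Equiprobable H₀ = log₂(4) = 2.0000 bits; with the given probabilities H = 1.5363 bits.
b·(H₀ − H) = 215 × (2.0000 − 1.5363) = 99.69 ms.

100 ms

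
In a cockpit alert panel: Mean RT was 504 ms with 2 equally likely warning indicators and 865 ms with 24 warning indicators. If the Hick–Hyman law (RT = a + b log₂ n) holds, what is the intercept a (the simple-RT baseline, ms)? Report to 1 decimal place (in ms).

403.3 ms

b = (RT₂ − RT₁)/(log₂ n₂ − log₂ n₁) = (865 − 504)/(4.5850 − 1) = 100.698 ms/bit.
Intercept: a = 504 − 100.698·log₂(2) = 403.302 ms.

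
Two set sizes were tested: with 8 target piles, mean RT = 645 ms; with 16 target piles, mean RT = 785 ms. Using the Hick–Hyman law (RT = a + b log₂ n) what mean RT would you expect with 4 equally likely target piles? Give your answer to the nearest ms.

505 ms

RT is linear in log₂ n, so two points fix the line:
  b = (785 − 645) / (log₂ 16 − log₂ 8) = 140 / (4 − 3) = 140 ms/bit
  a = 645 − 140 × 3 = 225 ms
Then RT(4) = 225 + 140 × log₂ 4 = 225 + 140 × 2 ≈ 505.000 ms.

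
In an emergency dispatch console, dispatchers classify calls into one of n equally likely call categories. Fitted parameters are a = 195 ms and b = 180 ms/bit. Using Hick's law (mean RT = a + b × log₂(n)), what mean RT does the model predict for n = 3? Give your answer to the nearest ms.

480 ms

log₂(3) = 1.5850 bits, so RT = 195 + 180 × 1.5850 ≈ 480.293 ms.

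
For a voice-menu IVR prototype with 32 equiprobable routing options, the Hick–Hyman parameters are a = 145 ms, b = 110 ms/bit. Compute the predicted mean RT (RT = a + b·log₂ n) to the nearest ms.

695 ms

log₂(32) = 5 bits, so RT = 145 + 110 × 5 ≈ 695.000 ms.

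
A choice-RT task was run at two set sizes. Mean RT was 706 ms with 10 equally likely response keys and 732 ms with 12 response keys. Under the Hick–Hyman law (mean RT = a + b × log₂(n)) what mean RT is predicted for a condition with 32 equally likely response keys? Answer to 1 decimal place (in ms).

Solve the two-equation system in a and b:
  b = (732 − 706) / (log₂ 12 − log₂ 10) = 26 / (3.5850 − 3.3219) = 98.846 ms/bit
  a = 706 − 98.846 × 3.3219 = 377.639 ms
Then RT(32) = 377.639 + 98.846 × log₂ 32 = 377.639 + 98.846 × 5 ≈ 871.871 ms.

871.9 ms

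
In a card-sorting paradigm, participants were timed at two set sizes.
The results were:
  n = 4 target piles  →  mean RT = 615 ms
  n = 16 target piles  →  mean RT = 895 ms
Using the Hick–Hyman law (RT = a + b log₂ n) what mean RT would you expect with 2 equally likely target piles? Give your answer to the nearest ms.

475 ms

Solve the two-equation system in a and b:
  b = (895 − 615) / (log₂ 16 − log₂ 4) = 280 / (4 − 2) = 140 ms/bit
  a = 615 − 140 × 2 = 335 ms
Then RT(2) = 335 + 140 × log₂ 2 = 335 + 140 × 1 ≈ 475.000 ms.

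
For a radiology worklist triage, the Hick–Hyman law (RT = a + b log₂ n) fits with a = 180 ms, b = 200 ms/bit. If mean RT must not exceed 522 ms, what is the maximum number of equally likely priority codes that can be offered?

3

Information budget: (522 − 180)/200 = 1.7100 bits, so n ≤ 2^1.7100 = 3.272 → at most 3.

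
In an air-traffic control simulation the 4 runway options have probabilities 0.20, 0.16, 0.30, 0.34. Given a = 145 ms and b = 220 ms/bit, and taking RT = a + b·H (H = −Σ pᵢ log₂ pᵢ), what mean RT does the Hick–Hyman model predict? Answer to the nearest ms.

Entropy contributions −pᵢ log₂ pᵢ: 0.4644, 0.4230, 0.5211, 0.5292; sum H = 1.9377 bits.
RT = a + bH = 145 + 220·1.9377 = 571.29 ms.

571 ms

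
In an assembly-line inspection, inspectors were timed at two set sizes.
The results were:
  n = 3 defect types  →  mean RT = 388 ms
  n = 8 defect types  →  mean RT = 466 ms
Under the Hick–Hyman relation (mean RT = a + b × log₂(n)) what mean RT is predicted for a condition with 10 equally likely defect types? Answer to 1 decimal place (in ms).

With log₂ n on the abscissa the relation is linear; from the two conditions:
  b = (466 − 388) / (log₂ 8 − log₂ 3) = 78 / (3 − 1.5850) = 55.122 ms/bit
  a = 388 − 55.122 × 1.5850 = 300.633 ms
Then RT(10) = 300.633 + 55.122 × log₂ 10 = 300.633 + 55.122 × 3.3219 ≈ 483.745 ms.

483.7 ms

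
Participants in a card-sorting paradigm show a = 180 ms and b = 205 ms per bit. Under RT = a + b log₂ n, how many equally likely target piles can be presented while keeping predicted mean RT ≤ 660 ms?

5

Information budget: (660 − 180)/205 = 2.3415 bits, so n ≤ 2^2.3415 = 5.068 → at most 5.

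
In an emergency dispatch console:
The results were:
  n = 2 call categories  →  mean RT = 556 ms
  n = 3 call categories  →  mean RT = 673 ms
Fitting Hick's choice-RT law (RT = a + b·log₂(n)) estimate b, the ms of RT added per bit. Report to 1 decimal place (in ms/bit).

200.0 ms/bit

b = (RT₂ − RT₁)/(log₂ n₂ − log₂ n₁) = (673 − 556)/(1.5850 − 1) = 200.013 ms/bit.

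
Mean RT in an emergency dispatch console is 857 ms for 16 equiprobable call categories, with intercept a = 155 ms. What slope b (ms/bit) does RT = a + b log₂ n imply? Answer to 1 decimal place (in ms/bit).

175.5 ms/bit

b = (857 − 155) / log₂(16) = 702 / 4 = 175.500 ms/bit.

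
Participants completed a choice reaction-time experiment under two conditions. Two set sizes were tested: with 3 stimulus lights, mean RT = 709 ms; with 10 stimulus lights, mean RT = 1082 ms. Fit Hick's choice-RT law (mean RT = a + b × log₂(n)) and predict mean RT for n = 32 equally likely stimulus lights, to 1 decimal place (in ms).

With log₂ n on the abscissa the relation is linear; from the two conditions:
  b = (1082 − 709) / (log₂ 10 − log₂ 3) = 373 / (3.3219 − 1.5850) = 214.742 ms/bit
  a = 709 − 214.742 × 1.5850 = 368.641 ms
Then RT(32) = 368.641 + 214.742 × log₂ 32 = 368.641 + 214.742 × 5 ≈ 1442.353 ms.

1442.4 ms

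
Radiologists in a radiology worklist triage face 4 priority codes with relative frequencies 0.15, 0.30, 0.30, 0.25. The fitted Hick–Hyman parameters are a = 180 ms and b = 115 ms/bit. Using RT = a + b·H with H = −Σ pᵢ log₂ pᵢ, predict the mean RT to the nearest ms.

H = 0.15·log₂(1/0.15) + 0.30·log₂(1/0.30) + 0.30·log₂(1/0.30) + 0.25·log₂(1/0.25) = 1.9527 bits.
RT = 180 + 115 × 1.9527 = 404.56 ms.

405 ms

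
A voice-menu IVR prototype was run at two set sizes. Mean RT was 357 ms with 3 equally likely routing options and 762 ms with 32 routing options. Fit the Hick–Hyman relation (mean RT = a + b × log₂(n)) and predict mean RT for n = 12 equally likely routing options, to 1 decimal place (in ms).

594.2 ms

Solve the two-equation system in a and b:
  b = (762 − 357) / (log₂ 32 − log₂ 3) = 405 / (5 − 1.5850) = 118.593 ms/bit
  a = 357 − 118.593 × 1.5850 = 169.034 ms
Then RT(12) = 169.034 + 118.593 × log₂ 12 = 169.034 + 118.593 × 3.5850 ≈ 594.186 ms.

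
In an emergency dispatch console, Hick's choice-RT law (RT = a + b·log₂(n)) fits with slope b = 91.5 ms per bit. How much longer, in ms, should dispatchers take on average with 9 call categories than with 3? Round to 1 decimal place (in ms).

145.0 ms

The intercept a cancels: ΔRT = b·(log₂ n₂ − log₂ n₁) = b·log₂(n₂/n₁).
log₂(9) − log₂(3) = 3.1699 − 1.5850 = 1.5850.
ΔRT = 91.5 × 1.5850 = 145.024 ms.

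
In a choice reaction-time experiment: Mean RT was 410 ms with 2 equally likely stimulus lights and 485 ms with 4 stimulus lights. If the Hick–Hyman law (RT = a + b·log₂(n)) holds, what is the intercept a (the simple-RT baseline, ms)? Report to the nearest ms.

335 ms

b = (RT₂ − RT₁)/(log₂ n₂ − log₂ n₁) = (485 − 410)/(2 − 1) = 75 ms/bit.
a = RT₁ − b·log₂ n₁ = 410 − 75 × 1 = 335.000 ms.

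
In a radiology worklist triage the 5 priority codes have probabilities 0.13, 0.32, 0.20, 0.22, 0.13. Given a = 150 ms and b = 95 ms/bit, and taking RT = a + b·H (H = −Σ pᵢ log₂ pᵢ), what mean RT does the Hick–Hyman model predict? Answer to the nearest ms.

362 ms

Entropy contributions −pᵢ log₂ pᵢ: 0.3826, 0.5260, 0.4644, 0.4806, 0.3826; sum H = 2.2363 bits.
RT = a + bH = 150 + 95·2.2363 = 362.45 ms.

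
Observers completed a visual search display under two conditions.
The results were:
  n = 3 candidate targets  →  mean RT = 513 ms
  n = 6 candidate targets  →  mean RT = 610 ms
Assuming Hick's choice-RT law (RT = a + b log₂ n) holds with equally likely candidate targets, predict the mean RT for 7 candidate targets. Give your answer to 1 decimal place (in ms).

Solve the two-equation system in a and b:
  b = (610 − 513) / (log₂ 6 − log₂ 3) = 97 / (2.5850 − 1.5850) = 97.000 ms/bit
  a = 513 − 97.000 × 1.5850 = 359.259 ms
Then RT(7) = 359.259 + 97.000 × log₂ 7 = 359.259 + 97.000 × 2.8074 ≈ 631.572 ms.

631.6 ms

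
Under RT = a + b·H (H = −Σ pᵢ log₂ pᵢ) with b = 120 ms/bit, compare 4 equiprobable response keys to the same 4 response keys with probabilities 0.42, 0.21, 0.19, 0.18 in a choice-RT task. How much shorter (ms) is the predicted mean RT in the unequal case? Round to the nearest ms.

12 ms

The RT saving is b·ΔH. Equiprobable H₀ = log₂(4) = 2.0000 bits; with the given probabilities H = 1.8990 bits.
b·(H₀ − H) = 120 × (2.0000 − 1.8990) = 12.12 ms.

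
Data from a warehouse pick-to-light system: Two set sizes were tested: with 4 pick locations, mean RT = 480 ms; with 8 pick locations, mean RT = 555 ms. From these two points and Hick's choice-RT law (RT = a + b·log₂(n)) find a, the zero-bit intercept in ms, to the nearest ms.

330 ms

b = (RT₂ − RT₁)/(log₂ n₂ − log₂ n₁) = (555 − 480)/(3 − 2) = 75 ms/bit.
Intercept: a = 480 − 75·log₂(4) = 330.000 ms.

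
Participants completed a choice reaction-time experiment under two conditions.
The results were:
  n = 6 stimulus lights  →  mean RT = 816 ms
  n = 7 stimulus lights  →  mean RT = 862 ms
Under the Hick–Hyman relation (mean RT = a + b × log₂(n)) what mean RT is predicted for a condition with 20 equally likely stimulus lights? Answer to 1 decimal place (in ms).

With log₂ n on the abscissa the relation is linear; from the two conditions:
  b = (862 − 816) / (log₂ 7 − log₂ 6) = 46 / (2.8074 − 2.5850) = 206.842 ms/bit
  a = 816 − 206.842 × 2.5850 = 281.322 ms
Then RT(20) = 281.322 + 206.842 × log₂ 20 = 281.322 + 206.842 × 4.3219 ≈ 1175.277 ms.

1175.3 ms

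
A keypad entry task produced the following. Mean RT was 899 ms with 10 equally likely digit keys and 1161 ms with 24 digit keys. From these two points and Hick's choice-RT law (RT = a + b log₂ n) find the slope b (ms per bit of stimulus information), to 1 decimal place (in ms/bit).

207.4 ms/bit

b = (RT₂ − RT₁)/(log₂ n₂ − log₂ n₁) = (1161 − 899)/(4.5850 − 3.3219) = 207.437 ms/bit.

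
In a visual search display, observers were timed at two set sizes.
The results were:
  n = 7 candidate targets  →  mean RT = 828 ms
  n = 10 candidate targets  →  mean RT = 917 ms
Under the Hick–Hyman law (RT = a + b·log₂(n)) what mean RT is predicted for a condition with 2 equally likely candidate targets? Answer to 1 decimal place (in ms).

Solve the two-equation system in a and b:
  b = (917 − 828) / (log₂ 10 − log₂ 7) = 89 / (3.3219 − 2.8074) = 172.959 ms/bit
  a = 828 − 172.959 × 2.8074 = 342.443 ms
Then RT(2) = 342.443 + 172.959 × log₂ 2 = 342.443 + 172.959 × 1 ≈ 515.402 ms.

515.4 ms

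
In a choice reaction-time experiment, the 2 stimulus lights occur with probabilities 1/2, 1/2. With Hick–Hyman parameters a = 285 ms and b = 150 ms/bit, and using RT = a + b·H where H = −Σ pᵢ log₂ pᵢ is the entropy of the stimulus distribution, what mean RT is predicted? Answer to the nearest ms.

H = −Σ pᵢ log₂ pᵢ = 0.5·1 + 0.5·1 = 1.000 bits.
RT = 285 + 150 × 1.000 = 435.00 ms.

435 ms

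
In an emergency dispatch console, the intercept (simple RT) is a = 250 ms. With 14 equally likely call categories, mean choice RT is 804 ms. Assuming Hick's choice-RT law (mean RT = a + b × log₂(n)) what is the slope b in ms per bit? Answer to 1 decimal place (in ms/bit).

b = (804 − 250) / log₂(14) = 554 / 3.8074 = 145.508 ms/bit.

145.5 ms/bit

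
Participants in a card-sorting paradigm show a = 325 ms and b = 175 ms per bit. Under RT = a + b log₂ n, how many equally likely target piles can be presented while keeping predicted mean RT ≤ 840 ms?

Information budget: (840 − 325)/175 = 2.9429 bits, so n ≤ 2^2.9429 = 7.689 → at most 7.

7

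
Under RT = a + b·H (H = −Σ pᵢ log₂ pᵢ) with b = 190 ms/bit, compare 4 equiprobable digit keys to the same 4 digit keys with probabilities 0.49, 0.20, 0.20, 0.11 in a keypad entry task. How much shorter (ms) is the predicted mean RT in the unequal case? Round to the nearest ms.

The RT saving is b·ΔH. Equiprobable H₀ = log₂(4) = 2.0000 bits; with the given probabilities H = 1.7833 bits.
b·(H₀ − H) = 190 × (2.0000 − 1.7833) = 41.17 ms.

41 ms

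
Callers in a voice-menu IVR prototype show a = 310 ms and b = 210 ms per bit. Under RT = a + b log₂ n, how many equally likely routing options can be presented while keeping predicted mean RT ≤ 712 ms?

3

Information budget: (712 − 310)/210 = 1.9143 bits, so n ≤ 2^1.9143 = 3.769 → at most 3.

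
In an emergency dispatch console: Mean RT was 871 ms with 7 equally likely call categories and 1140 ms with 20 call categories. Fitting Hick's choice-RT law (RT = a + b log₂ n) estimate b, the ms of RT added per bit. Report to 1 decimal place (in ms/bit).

177.6 ms/bit

Slope: b = (1140 − 871) / (log₂ 20 − log₂ 7) = 269/1.5146 = 177.608 ms/bit.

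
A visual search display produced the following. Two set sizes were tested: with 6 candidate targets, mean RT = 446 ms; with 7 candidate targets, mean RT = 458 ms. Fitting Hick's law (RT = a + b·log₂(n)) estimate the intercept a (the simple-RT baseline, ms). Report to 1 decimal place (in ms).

b = (RT₂ − RT₁)/(log₂ n₂ − log₂ n₁) = (458 − 446)/(2.8074 − 2.5850) = 53.959 ms/bit.
Intercept: a = 446 − 53.959·log₂(6) = 306.519 ms.

306.5 ms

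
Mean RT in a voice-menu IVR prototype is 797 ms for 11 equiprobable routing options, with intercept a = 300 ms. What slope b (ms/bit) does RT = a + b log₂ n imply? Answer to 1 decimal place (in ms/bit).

b = (797 − 300) / log₂(11) = 497 / 3.4594 = 143.665 ms/bit.

143.7 ms/bit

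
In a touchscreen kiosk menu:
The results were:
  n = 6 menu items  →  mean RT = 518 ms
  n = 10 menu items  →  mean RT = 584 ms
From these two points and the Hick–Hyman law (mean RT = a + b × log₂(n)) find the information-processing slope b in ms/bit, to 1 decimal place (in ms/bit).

89.6 ms/bit

The slope on a log₂ axis is (584 − 518) / (3.3219 − 2.5850) = 89.556 ms/bit.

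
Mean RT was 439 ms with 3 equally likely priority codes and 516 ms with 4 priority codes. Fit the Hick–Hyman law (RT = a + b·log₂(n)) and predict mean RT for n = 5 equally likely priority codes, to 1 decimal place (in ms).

Solve the two-equation system in a and b:
  b = (516 − 439) / (log₂ 4 − log₂ 3) = 77 / (2 − 1.5850) = 185.525 ms/bit
  a = 439 − 185.525 × 1.5850 = 144.949 ms
Then RT(5) = 144.949 + 185.525 × log₂ 5 = 144.949 + 185.525 × 2.3219 ≈ 575.726 ms.

575.7 ms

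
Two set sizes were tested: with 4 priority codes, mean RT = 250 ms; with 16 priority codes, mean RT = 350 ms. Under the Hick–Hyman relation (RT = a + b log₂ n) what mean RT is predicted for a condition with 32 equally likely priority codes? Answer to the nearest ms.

400 ms

Solve the two-equation system in a and b:
  b = (350 − 250) / (log₂ 16 − log₂ 4) = 100 / (4 − 2) = 50 ms/bit
  a = 250 − 50 × 2 = 150 ms
Then RT(32) = 150 + 50 × log₂ 32 = 150 + 50 × 5 ≈ 400.000 ms.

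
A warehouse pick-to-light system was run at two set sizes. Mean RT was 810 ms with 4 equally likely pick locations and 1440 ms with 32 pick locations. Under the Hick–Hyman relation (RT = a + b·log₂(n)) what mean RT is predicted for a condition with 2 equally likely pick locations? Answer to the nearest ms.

600 ms

Solve the two-equation system in a and b:
  b = (1440 − 810) / (log₂ 32 − log₂ 4) = 630 / (5 − 2) = 210 ms/bit
  a = 810 − 210 × 2 = 390 ms
Then RT(2) = 390 + 210 × log₂ 2 = 390 + 210 × 1 ≈ 600.000 ms.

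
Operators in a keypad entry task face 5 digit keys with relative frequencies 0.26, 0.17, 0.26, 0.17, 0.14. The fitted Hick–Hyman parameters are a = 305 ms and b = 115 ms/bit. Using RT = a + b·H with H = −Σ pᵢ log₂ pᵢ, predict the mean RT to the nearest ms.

H = 0.26·log₂(1/0.26) + 0.17·log₂(1/0.17) + 0.26·log₂(1/0.26) + 0.17·log₂(1/0.17) + 0.14·log₂(1/0.14) = 2.2769 bits.
RT = 305 + 115 × 2.2769 = 566.84 ms.

567 ms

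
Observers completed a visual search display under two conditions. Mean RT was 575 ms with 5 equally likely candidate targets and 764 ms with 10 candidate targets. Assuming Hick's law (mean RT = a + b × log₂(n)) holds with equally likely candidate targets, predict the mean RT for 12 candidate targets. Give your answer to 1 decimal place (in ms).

RT is linear in log₂ n, so two points fix the line:
  b = (764 − 575) / (log₂ 10 − log₂ 5) = 189 / (3.3219 − 2.3219) = 189.000 ms/bit
  a = 575 − 189.000 × 2.3219 = 136.156 ms
Then RT(12) = 136.156 + 189.000 × log₂ 12 = 136.156 + 189.000 × 3.5850 ≈ 813.714 ms.

813.7 ms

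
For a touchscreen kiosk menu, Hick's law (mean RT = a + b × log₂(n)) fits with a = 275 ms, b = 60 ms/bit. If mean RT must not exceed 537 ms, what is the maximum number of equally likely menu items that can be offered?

Information budget: (537 − 275)/60 = 4.3667 bits, so n ≤ 2^4.3667 = 20.630 → at most 20.

20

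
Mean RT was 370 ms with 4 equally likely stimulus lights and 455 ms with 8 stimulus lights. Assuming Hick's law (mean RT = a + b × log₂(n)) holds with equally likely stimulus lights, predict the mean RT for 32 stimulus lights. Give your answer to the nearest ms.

Fit slope and intercept:
  b = (455 − 370) / (log₂ 8 − log₂ 4) = 85 / (3 − 2) = 85 ms/bit
  a = 370 − 85 × 2 = 200 ms
Then RT(32) = 200 + 85 × log₂ 32 = 200 + 85 × 5 ≈ 625.000 ms.

625 ms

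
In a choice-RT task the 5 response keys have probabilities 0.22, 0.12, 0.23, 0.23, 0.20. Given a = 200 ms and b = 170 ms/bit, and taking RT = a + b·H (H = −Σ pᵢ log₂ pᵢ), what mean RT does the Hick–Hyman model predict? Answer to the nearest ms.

Entropy contributions −pᵢ log₂ pᵢ: 0.4806, 0.3671, 0.4877, 0.4877, 0.4644; sum H = 2.2874 bits.
RT = a + bH = 200 + 170·2.2874 = 588.85 ms.

589 ms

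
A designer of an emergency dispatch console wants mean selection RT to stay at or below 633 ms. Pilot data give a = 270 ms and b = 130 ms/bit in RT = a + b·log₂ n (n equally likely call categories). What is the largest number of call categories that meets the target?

130·log₂ n ≤ 633 − 270 = 363, giving log₂ n ≤ 2.7923 and n ≤ 6.927. The largest whole number is 6.

6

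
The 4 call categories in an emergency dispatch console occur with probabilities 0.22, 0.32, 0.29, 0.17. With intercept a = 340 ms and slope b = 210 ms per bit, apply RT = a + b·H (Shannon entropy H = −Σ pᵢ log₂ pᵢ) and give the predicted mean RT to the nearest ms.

751 ms

H = 0.22·log₂(1/0.22) + 0.32·log₂(1/0.32) + 0.29·log₂(1/0.29) + 0.17·log₂(1/0.17) = 1.9591 bits.
RT = 340 + 210 × 1.9591 = 751.41 ms.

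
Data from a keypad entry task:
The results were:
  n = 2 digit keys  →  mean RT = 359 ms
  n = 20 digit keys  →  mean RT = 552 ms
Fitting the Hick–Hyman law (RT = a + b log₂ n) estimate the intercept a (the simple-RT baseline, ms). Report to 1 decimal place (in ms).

Slope: b = (552 − 359) / (log₂ 20 − log₂ 2) = 193/3.3219 = 58.099 ms/bit.
Intercept: a = 359 − 58.099·log₂(2) = 300.901 ms.

300.9 ms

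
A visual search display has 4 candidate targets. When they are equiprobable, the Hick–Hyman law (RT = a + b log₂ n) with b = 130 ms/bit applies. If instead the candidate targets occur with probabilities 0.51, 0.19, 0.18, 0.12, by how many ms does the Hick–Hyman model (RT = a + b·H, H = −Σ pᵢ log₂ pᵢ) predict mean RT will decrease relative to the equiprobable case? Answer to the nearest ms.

The RT saving is b·ΔH. Equiprobable H₀ = log₂(4) = 2.0000 bits; with the given probabilities H = 1.7630 bits.
b·(H₀ − H) = 130 × (2.0000 − 1.7630) = 30.81 ms.

31 ms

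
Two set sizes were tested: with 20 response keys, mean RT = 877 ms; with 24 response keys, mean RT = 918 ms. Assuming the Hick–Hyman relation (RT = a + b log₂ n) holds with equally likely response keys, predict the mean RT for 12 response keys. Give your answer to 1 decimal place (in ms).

762.1 ms

Solve the two-equation system in a and b:
  b = (918 − 877) / (log₂ 24 − log₂ 20) = 41 / (4.5850 − 4.3219) = 155.873 ms/bit
  a = 877 − 155.873 × 4.3219 = 203.327 ms
Then RT(12) = 203.327 + 155.873 × log₂ 12 = 203.327 + 155.873 × 3.5850 ≈ 762.127 ms.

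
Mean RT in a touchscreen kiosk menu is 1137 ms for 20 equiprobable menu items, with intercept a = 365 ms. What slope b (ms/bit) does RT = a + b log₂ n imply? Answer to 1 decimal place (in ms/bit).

178.6 ms/bit

b = (1137 − 365) / log₂(20) = 772 / 4.3219 = 178.624 ms/bit.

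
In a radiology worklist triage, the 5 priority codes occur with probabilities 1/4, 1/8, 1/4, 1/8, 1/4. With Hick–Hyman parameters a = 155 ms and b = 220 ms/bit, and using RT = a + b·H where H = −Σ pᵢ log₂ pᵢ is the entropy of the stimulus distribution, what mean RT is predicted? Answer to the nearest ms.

Each term −pᵢ log₂ pᵢ: 0.25·2 + 0.125·3 + 0.25·2 + 0.125·3 + 0.25·2; summed, H = 2.250 bits.
Mean RT = a + bH = 155 + 220·2.250 = 650.00 ms.

650 ms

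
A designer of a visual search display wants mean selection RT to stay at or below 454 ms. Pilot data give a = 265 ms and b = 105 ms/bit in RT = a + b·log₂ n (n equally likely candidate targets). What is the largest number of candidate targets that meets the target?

Set 265 + 105·log₂ n ≤ 454 → log₂ n ≤ (454 − 265)/105 = 1.8000.
So n ≤ 2^1.8000 = 3.482; the largest integer n is 3.

3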